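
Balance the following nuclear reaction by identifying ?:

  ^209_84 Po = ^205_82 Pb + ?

alpha particle

Conserve mass number: 209 = 205 + A, so A = 4.
Conserve atomic number: 84 = 82 + Z, so Z = 2.
A = 4 and Z = 2 is ^4_2 He — an alpha particle.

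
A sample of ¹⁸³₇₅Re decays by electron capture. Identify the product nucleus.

W-183

Electron capture: mass number changes by +0, atomic number by -1.
A: 183 = 183; Z: 75 − 1 = 74.
Z = 74 is tungsten, so the daughter is ¹⁸³₇₄W.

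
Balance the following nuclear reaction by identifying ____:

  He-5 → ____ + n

He-4

Conserve mass number: 5 = A + 1, so A = 4.
Conserve atomic number: 2 = Z + 0, so Z = 2.
A = 4 and Z = 2 is He-4 — an alpha particle.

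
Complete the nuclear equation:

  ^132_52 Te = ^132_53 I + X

Conserve mass number: 132 = 132 + A, so A = 0.
Conserve atomic number: 52 = 53 + Z, so Z = -1.
A = 0 and Z = -1 is ^0_-1 e — a beta-minus particle.

beta-minus particle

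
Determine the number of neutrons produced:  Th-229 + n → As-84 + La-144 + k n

Conserve mass number: 230 = 84 + 144 + k, so k = 230 − 228 = 2.
Check atomic number: 90 = 33 + 57 + 0 = 90. ✓

2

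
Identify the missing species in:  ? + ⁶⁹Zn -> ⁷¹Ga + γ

deuteron

Conserve mass number: A + 69 = 71 + 0, so A = 2.
Conserve atomic number: Z + 30 = 31 + 0, so Z = 1.
A = 2 and Z = 1 is ²H — a deuteron.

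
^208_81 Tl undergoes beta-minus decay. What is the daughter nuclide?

Pb-208

Beta-minus decay: mass number changes by +0, atomic number by +1.
A: 208 = 208; Z: 81 + 1 = 82.
Z = 82 is lead, so the daughter is ^208_82 Pb.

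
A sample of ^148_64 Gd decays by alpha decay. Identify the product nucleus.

Alpha decay: mass number changes by -4, atomic number by -2.
A: 148 − 4 = 144; Z: 64 − 2 = 62.
Z = 62 is samarium, so the daughter is ^144_62 Sm.

Sm-144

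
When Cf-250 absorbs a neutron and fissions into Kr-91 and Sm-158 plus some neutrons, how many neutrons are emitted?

2

Conserve mass number: 251 = 91 + 158 + k, so k = 251 − 249 = 2.
Check atomic number: 98 = 36 + 62 + 0 = 98. ✓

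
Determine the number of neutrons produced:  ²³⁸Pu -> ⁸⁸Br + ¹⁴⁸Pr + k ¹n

2

Conserve mass number: 238 = 88 + 148 + k, so k = 238 − 236 = 2.
Check atomic number: 94 = 35 + 59 + 0 = 94. ✓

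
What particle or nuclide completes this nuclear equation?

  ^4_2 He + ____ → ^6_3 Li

deuteron

Conserve mass number: 4 + A = 6, so A = 2.
Conserve atomic number: 2 + Z = 3, so Z = 1.
A = 2 and Z = 1 is ^2_1 H — a deuteron.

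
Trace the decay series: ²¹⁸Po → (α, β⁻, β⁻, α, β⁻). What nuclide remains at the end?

Start: (A, Z) = (218, 84).
After α: (214, 82).
After β⁻: (214, 83).
After β⁻: (214, 84).
After α: (210, 82).
After β⁻: (210, 83).
Z = 83 is bismuth.

Bi-210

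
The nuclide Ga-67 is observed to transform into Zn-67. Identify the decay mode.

beta-plus decay or electron capture

ΔA = 67 − 67 = 0; ΔZ = 30 − 31 = -1.
A is unchanged and Z drops by 1 — a proton has become a neutron (β⁺ emission or electron capture).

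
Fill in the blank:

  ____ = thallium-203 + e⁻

Hg-203

Conserve mass number: A = 203 + 0, so A = 203.
Conserve atomic number: Z = 81 − 1, so Z = 80.
Z = 80 is mercury, so the species is mercury-203.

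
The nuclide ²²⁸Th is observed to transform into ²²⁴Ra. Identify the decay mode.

alpha decay

ΔA = 224 − 228 = -4; ΔZ = 88 − 90 = -2.
A drops by 4 and Z drops by 2 — the signature of alpha emission.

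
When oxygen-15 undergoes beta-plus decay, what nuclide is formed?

N-15

Beta-plus decay: mass number changes by +0, atomic number by -1.
A: 15 = 15; Z: 8 − 1 = 7.
Z = 7 is nitrogen, so the daughter is nitrogen-15.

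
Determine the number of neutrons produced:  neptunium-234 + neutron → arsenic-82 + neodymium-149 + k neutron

4

Conserve mass number: 235 = 82 + 149 + k, so k = 235 − 231 = 4.
Check atomic number: 93 = 33 + 60 + 0 = 93. ✓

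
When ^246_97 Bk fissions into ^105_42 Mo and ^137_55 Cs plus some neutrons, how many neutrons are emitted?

Conserve mass number: 246 = 105 + 137 + k, so k = 246 − 242 = 4.
Check atomic number: 97 = 42 + 55 + 0 = 97. ✓

4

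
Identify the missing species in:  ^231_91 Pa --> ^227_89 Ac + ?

Conserve mass number: 231 = 227 + A, so A = 4.
Conserve atomic number: 91 = 89 + Z, so Z = 2.
A = 4 and Z = 2 is ^4_2 He — an alpha particle.

alpha particle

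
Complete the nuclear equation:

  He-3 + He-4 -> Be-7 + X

gamma ray

Conserve mass number: 3 + 4 = 7 + A, so A = 0.
Conserve atomic number: 2 + 2 = 4 + Z, so Z = 0.
A = 0 and Z = 0 is γ — a gamma ray.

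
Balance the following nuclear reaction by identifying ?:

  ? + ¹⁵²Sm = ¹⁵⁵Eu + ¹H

Conserve mass number: A + 152 = 155 + 1, so A = 4.
Conserve atomic number: Z + 62 = 63 + 1, so Z = 2.
A = 4 and Z = 2 is ⁴He — an alpha particle.

alpha particle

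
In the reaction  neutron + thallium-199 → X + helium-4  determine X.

Conserve mass number: 1 + 199 = A + 4, so A = 196.
Conserve atomic number: 0 + 81 = Z + 2, so Z = 79.
Z = 79 is gold, so the species is gold-196.

Au-196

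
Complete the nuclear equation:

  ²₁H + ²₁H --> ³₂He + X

neutron

Conserve mass number: 2 + 2 = 3 + A, so A = 1.
Conserve atomic number: 1 + 1 = 2 + Z, so Z = 0.
A = 1 and Z = 0 is ¹₀n — a neutron.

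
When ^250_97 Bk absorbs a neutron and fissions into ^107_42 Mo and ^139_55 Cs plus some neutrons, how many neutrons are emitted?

Conserve mass number: 251 = 107 + 139 + k, so k = 251 − 246 = 5.
Check atomic number: 97 = 42 + 55 + 0 = 97. ✓

5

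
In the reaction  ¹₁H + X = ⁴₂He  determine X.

triton

Conserve mass number: 1 + A = 4, so A = 3.
Conserve atomic number: 1 + Z = 2, so Z = 1.
A = 3 and Z = 1 is ³₁H — a triton.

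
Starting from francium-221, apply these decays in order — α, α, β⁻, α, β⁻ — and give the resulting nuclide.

Start: (A, Z) = (221, 87).
After α: (217, 85).
After α: (213, 83).
After β⁻: (213, 84).
After α: (209, 82).
After β⁻: (209, 83).
Z = 83 is bismuth.

Bi-209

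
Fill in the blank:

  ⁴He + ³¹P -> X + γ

Conserve mass number: 4 + 31 = A + 0, so A = 35.
Conserve atomic number: 2 + 15 = Z + 0, so Z = 17.
Z = 17 is chlorine, so the species is ³⁵Cl.

Cl-35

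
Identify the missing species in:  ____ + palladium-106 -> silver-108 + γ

deuteron

Conserve mass number: A + 106 = 108 + 0, so A = 2.
Conserve atomic number: Z + 46 = 47 + 0, so Z = 1.
A = 2 and Z = 1 is hydrogen-2 — a deuteron.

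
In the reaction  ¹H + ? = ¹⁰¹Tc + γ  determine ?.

Mo-100

Conserve mass number: 1 + A = 101 + 0, so A = 100.
Conserve atomic number: 1 + Z = 43 + 0, so Z = 42.
Z = 42 is molybdenum, so the species is ¹⁰⁰Mo.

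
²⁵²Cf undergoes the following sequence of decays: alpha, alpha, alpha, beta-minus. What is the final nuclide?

Start: (A, Z) = (252, 98).
After α: (248, 96).
After α: (244, 94).
After α: (240, 92).
After β⁻: (240, 93).
Z = 93 is neptunium.

Np-240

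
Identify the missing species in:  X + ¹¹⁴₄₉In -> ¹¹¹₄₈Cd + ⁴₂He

proton

Conserve mass number: A + 114 = 111 + 4, so A = 1.
Conserve atomic number: Z + 49 = 48 + 2, so Z = 1.
A = 1 and Z = 1 is ¹₁H — a proton.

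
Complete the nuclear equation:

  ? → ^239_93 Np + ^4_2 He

Conserve mass number: A = 239 + 4, so A = 243.
Conserve atomic number: Z = 93 + 2, so Z = 95.
Z = 95 is americium, so the species is ^243_95 Am.

Am-243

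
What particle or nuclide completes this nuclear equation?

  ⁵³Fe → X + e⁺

Mn-53

Conserve mass number: 53 = A + 0, so A = 53.
Conserve atomic number: 26 = Z + 1, so Z = 25.
Z = 25 is manganese, so the species is ⁵³Mn.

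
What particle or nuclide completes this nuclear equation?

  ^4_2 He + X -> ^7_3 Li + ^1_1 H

Conserve mass number: 4 + A = 7 + 1, so A = 4.
Conserve atomic number: 2 + Z = 3 + 1, so Z = 2.
A = 4 and Z = 2 is ^4_2 He — an alpha particle.

alpha particle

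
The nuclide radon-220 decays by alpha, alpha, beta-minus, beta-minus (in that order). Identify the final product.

Po-212

Start: (A, Z) = (220, 86).
After α: (216, 84).
After α: (212, 82).
After β⁻: (212, 83).
After β⁻: (212, 84).
Z = 84 is polonium.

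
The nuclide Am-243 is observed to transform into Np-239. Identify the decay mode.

ΔA = 239 − 243 = -4; ΔZ = 93 − 95 = -2.
A drops by 4 and Z drops by 2 — the signature of alpha emission.

alpha decay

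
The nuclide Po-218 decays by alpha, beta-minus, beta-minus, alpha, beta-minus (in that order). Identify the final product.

Start: (A, Z) = (218, 84).
After α: (214, 82).
After β⁻: (214, 83).
After β⁻: (214, 84).
After α: (210, 82).
After β⁻: (210, 83).
Z = 83 is bismuth.

Bi-210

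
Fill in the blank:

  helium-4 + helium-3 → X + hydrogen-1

Li-6

Conserve mass number: 4 + 3 = A + 1, so A = 6.
Conserve atomic number: 2 + 2 = Z + 1, so Z = 3.
Z = 3 is lithium, so the species is lithium-6.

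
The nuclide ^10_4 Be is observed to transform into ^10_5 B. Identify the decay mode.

ΔA = 10 − 10 = 0; ΔZ = 5 − 4 = +1.
A is unchanged and Z rises by 1 — a neutron has become a proton (β⁻ decay).

beta-minus decay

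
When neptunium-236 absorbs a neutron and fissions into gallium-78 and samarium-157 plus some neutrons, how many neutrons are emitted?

Conserve mass number: 237 = 78 + 157 + k, so k = 237 − 235 = 2.
Check atomic number: 93 = 31 + 62 + 0 = 93. ✓

2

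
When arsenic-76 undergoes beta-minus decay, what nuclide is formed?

Se-76

Beta-minus decay: mass number changes by +0, atomic number by +1.
A: 76 = 76; Z: 33 + 1 = 34.
Z = 34 is selenium, so the daughter is selenium-76.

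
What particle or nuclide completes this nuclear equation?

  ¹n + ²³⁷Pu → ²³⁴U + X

Conserve mass number: 1 + 237 = 234 + A, so A = 4.
Conserve atomic number: 0 + 94 = 92 + Z, so Z = 2.
A = 4 and Z = 2 is ⁴He — an alpha particle.

alpha particle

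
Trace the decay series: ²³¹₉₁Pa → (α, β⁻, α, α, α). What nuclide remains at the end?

Start: (A, Z) = (231, 91).
After α: (227, 89).
After β⁻: (227, 90).
After α: (223, 88).
After α: (219, 86).
After α: (215, 84).
Z = 84 is polonium.

Po-215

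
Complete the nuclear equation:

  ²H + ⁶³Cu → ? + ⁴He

Ni-61

Conserve mass number: 2 + 63 = A + 4, so A = 61.
Conserve atomic number: 1 + 29 = Z + 2, so Z = 28.
Z = 28 is nickel, so the species is ⁶¹Ni.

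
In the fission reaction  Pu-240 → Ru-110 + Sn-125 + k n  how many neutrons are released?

Conserve mass number: 240 = 110 + 125 + k, so k = 240 − 235 = 5.
Check atomic number: 94 = 44 + 50 + 0 = 94. ✓

5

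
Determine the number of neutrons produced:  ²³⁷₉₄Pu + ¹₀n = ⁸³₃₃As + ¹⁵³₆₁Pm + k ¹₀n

2

Conserve mass number: 238 = 83 + 153 + k, so k = 238 − 236 = 2.
Check atomic number: 94 = 33 + 61 + 0 = 94. ✓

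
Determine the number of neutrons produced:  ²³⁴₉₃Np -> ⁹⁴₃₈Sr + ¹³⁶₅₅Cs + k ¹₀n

4

Conserve mass number: 234 = 94 + 136 + k, so k = 234 − 230 = 4.
Check atomic number: 93 = 38 + 55 + 0 = 93. ✓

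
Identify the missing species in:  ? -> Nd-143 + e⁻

Pr-143

Conserve mass number: A = 143 + 0, so A = 143.
Conserve atomic number: Z = 60 − 1, so Z = 59.
Z = 59 is praseodymium, so the species is Pr-143.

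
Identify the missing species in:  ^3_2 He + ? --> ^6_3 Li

Conserve mass number: 3 + A = 6, so A = 3.
Conserve atomic number: 2 + Z = 3, so Z = 1.
A = 3 and Z = 1 is ^3_1 H — a triton.

triton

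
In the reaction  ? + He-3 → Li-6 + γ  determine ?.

triton

Conserve mass number: A + 3 = 6 + 0, so A = 3.
Conserve atomic number: Z + 2 = 3 + 0, so Z = 1.
A = 3 and Z = 1 is H-3 — a triton.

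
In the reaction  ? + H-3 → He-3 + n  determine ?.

Conserve mass number: A + 3 = 3 + 1, so A = 1.
Conserve atomic number: Z + 1 = 2 + 0, so Z = 1.
A = 1 and Z = 1 is H-1 — a proton.

proton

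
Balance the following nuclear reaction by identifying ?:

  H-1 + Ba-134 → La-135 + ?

Conserve mass number: 1 + 134 = 135 + A, so A = 0.
Conserve atomic number: 1 + 56 = 57 + Z, so Z = 0.
A = 0 and Z = 0 is γ — a gamma ray.

gamma ray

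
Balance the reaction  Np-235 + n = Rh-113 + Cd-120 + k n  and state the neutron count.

3

Conserve mass number: 236 = 113 + 120 + k, so k = 236 − 233 = 3.
Check atomic number: 93 = 45 + 48 + 0 = 93. ✓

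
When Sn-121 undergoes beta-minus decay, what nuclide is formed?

Sb-121

Beta-minus decay: mass number changes by +0, atomic number by +1.
A: 121 = 121; Z: 50 + 1 = 51.
Z = 51 is antimony, so the daughter is Sb-121.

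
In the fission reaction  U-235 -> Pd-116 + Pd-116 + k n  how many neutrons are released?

3

Conserve mass number: 235 = 116 + 116 + k, so k = 235 − 232 = 3.
Check atomic number: 92 = 46 + 46 + 0 = 92. ✓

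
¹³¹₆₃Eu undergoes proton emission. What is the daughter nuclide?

Proton emission: mass number changes by -1, atomic number by -1.
A: 131 − 1 = 130; Z: 63 − 1 = 62.
Z = 62 is samarium, so the daughter is ¹³⁰₆₂Sm.

Sm-130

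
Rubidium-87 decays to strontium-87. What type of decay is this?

ΔA = 87 − 87 = 0; ΔZ = 38 − 37 = +1.
A is unchanged and Z rises by 1 — a neutron has become a proton (β⁻ decay).

beta-minus decay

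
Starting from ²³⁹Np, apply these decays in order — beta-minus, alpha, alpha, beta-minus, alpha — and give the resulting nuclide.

Ac-227

Start: (A, Z) = (239, 93).
After β⁻: (239, 94).
After α: (235, 92).
After α: (231, 90).
After β⁻: (231, 91).
After α: (227, 89).
Z = 89 is actinium.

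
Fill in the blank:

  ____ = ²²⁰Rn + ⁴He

Conserve mass number: A = 220 + 4, so A = 224.
Conserve atomic number: Z = 86 + 2, so Z = 88.
Z = 88 is radium, so the species is ²²⁴Ra.

Ra-224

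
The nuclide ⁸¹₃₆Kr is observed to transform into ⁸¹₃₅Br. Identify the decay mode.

ΔA = 81 − 81 = 0; ΔZ = 35 − 36 = -1.
A is unchanged and Z drops by 1 — a proton has become a neutron (β⁺ emission or electron capture).

beta-plus decay or electron capture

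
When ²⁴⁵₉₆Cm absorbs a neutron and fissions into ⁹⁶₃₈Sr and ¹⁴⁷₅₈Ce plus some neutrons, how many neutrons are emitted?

3

Conserve mass number: 246 = 96 + 147 + k, so k = 246 − 243 = 3.
Check atomic number: 96 = 38 + 58 + 0 = 96. ✓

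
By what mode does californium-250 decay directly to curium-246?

alpha decay

ΔA = 246 − 250 = -4; ΔZ = 96 − 98 = -2.
A drops by 4 and Z drops by 2 — the signature of alpha emission.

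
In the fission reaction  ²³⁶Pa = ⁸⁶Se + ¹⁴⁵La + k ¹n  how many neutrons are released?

Conserve mass number: 236 = 86 + 145 + k, so k = 236 − 231 = 5.
Check atomic number: 91 = 34 + 57 + 0 = 91. ✓

5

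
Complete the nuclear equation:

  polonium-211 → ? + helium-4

Pb-207

Conserve mass number: 211 = A + 4, so A = 207.
Conserve atomic number: 84 = Z + 2, so Z = 82.
Z = 82 is lead, so the species is lead-207.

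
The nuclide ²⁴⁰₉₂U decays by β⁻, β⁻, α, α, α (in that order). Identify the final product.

Start: (A, Z) = (240, 92).
After β⁻: (240, 93).
After β⁻: (240, 94).
After α: (236, 92).
After α: (232, 90).
After α: (228, 88).
Z = 88 is radium.

Ra-228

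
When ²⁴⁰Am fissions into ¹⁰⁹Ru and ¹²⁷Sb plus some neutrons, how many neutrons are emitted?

Conserve mass number: 240 = 109 + 127 + k, so k = 240 − 236 = 4.
Check atomic number: 95 = 44 + 51 + 0 = 95. ✓

4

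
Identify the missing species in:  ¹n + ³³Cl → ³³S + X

proton

Conserve mass number: 1 + 33 = 33 + A, so A = 1.
Conserve atomic number: 0 + 17 = 16 + Z, so Z = 1.
A = 1 and Z = 1 is ¹H — a proton.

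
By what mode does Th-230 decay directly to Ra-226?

ΔA = 226 − 230 = -4; ΔZ = 88 − 90 = -2.
A drops by 4 and Z drops by 2 — the signature of alpha emission.

alpha decay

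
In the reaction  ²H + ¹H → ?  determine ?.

Conserve mass number: 2 + 1 = A, so A = 3.
Conserve atomic number: 1 + 1 = Z, so Z = 2.
Z = 2 is helium, so the species is ³He.

He-3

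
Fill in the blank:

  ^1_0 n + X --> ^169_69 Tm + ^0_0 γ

Conserve mass number: 1 + A = 169 + 0, so A = 168.
Conserve atomic number: 0 + Z = 69 + 0, so Z = 69.
Z = 69 is thulium, so the species is ^168_69 Tm.

Tm-168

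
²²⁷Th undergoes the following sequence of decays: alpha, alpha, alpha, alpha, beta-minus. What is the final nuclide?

Start: (A, Z) = (227, 90).
After α: (223, 88).
After α: (219, 86).
After α: (215, 84).
After α: (211, 82).
After β⁻: (211, 83).
Z = 83 is bismuth.

Bi-211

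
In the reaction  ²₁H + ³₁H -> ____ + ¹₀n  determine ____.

Conserve mass number: 2 + 3 = A + 1, so A = 4.
Conserve atomic number: 1 + 1 = Z + 0, so Z = 2.
A = 4 and Z = 2 is ⁴₂He — an alpha particle.

He-4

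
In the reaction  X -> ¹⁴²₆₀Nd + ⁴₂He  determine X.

Sm-146

Conserve mass number: A = 142 + 4, so A = 146.
Conserve atomic number: Z = 60 + 2, so Z = 62.
Z = 62 is samarium, so the species is ¹⁴⁶₆₂Sm.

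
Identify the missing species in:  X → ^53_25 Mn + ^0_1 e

Conserve mass number: A = 53 + 0, so A = 53.
Conserve atomic number: Z = 25 + 1, so Z = 26.
Z = 26 is iron, so the species is ^53_26 Fe.

Fe-53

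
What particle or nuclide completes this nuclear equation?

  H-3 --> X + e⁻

He-3

Conserve mass number: 3 = A + 0, so A = 3.
Conserve atomic number: 1 = Z − 1, so Z = 2.
Z = 2 is helium, so the species is He-3.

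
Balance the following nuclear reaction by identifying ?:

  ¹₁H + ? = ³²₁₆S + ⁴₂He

Cl-35

Conserve mass number: 1 + A = 32 + 4, so A = 35.
Conserve atomic number: 1 + Z = 16 + 2, so Z = 17.
Z = 17 is chlorine, so the species is ³⁵₁₇Cl.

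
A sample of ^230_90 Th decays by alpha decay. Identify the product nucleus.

Alpha decay: mass number changes by -4, atomic number by -2.
A: 230 − 4 = 226; Z: 90 − 2 = 88.
Z = 88 is radium, so the daughter is ^226_88 Ra.

Ra-226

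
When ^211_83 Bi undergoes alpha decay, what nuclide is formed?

Tl-207

Alpha decay: mass number changes by -4, atomic number by -2.
A: 211 − 4 = 207; Z: 83 − 2 = 81.
Z = 81 is thallium, so the daughter is ^207_81 Tl.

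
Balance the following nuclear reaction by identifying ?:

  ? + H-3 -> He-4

Conserve mass number: A + 3 = 4, so A = 1.
Conserve atomic number: Z + 1 = 2, so Z = 1.
A = 1 and Z = 1 is H-1 — a proton.

proton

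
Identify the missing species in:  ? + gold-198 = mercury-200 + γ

deuteron

Conserve mass number: A + 198 = 200 + 0, so A = 2.
Conserve atomic number: Z + 79 = 80 + 0, so Z = 1.
A = 2 and Z = 1 is hydrogen-2 — a deuteron.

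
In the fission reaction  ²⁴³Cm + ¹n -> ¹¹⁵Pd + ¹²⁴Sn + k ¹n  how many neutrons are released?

Conserve mass number: 244 = 115 + 124 + k, so k = 244 − 239 = 5.
Check atomic number: 96 = 46 + 50 + 0 = 96. ✓

5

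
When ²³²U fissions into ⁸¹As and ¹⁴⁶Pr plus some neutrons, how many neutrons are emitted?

5

Conserve mass number: 232 = 81 + 146 + k, so k = 232 − 227 = 5.
Check atomic number: 92 = 33 + 59 + 0 = 92. ✓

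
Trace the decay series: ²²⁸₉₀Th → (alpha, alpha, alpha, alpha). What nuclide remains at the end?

Pb-212

Start: (A, Z) = (228, 90).
After α: (224, 88).
After α: (220, 86).
After α: (216, 84).
After α: (212, 82).
Z = 82 is lead.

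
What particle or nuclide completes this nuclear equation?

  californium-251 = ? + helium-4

Cm-247

Conserve mass number: 251 = A + 4, so A = 247.
Conserve atomic number: 98 = Z + 2, so Z = 96.
Z = 96 is curium, so the species is curium-247.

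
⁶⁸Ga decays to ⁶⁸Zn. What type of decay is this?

beta-plus decay or electron capture

ΔA = 68 − 68 = 0; ΔZ = 30 − 31 = -1.
A is unchanged and Z drops by 1 — a proton has become a neutron (β⁺ emission or electron capture).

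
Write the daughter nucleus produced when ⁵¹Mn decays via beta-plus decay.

Cr-51

Beta-plus decay: mass number changes by +0, atomic number by -1.
A: 51 = 51; Z: 25 − 1 = 24.
Z = 24 is chromium, so the daughter is ⁵¹Cr.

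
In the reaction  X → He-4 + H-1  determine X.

Li-5

Conserve mass number: A = 4 + 1, so A = 5.
Conserve atomic number: Z = 2 + 1, so Z = 3.
Z = 3 is lithium, so the species is Li-5.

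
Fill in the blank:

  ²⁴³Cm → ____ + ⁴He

Conserve mass number: 243 = A + 4, so A = 239.
Conserve atomic number: 96 = Z + 2, so Z = 94.
Z = 94 is plutonium, so the species is ²³⁹Pu.

Pu-239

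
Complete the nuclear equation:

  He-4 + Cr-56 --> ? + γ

Fe-60

Conserve mass number: 4 + 56 = A + 0, so A = 60.
Conserve atomic number: 2 + 24 = Z + 0, so Z = 26.
Z = 26 is iron, so the species is Fe-60.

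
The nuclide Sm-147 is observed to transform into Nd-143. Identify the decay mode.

alpha decay

ΔA = 143 − 147 = -4; ΔZ = 60 − 62 = -2.
A drops by 4 and Z drops by 2 — the signature of alpha emission.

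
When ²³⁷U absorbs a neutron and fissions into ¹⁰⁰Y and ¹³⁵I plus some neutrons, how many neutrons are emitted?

Conserve mass number: 238 = 100 + 135 + k, so k = 238 − 235 = 3.
Check atomic number: 92 = 39 + 53 + 0 = 92. ✓

3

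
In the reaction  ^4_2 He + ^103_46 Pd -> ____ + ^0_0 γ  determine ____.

Conserve mass number: 4 + 103 = A + 0, so A = 107.
Conserve atomic number: 2 + 46 = Z + 0, so Z = 48.
Z = 48 is cadmium, so the species is ^107_48 Cd.

Cd-107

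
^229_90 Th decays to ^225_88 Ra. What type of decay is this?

ΔA = 225 − 229 = -4; ΔZ = 88 − 90 = -2.
A drops by 4 and Z drops by 2 — the signature of alpha emission.

alpha decay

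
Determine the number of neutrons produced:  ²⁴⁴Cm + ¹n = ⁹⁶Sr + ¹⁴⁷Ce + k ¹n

Conserve mass number: 245 = 96 + 147 + k, so k = 245 − 243 = 2.
Check atomic number: 96 = 38 + 58 + 0 = 96. ✓

2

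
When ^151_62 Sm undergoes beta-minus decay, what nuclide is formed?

Eu-151

Beta-minus decay: mass number changes by +0, atomic number by +1.
A: 151 = 151; Z: 62 + 1 = 63.
Z = 63 is europium, so the daughter is ^151_63 Eu.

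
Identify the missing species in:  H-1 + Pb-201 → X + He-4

Conserve mass number: 1 + 201 = A + 4, so A = 198.
Conserve atomic number: 1 + 82 = Z + 2, so Z = 81.
Z = 81 is thallium, so the species is Tl-198.

Tl-198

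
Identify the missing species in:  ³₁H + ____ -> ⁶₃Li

Conserve mass number: 3 + A = 6, so A = 3.
Conserve atomic number: 1 + Z = 3, so Z = 2.
Z = 2 is helium, so the species is ³₂He.

He-3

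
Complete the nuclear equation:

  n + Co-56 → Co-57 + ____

gamma ray

Conserve mass number: 1 + 56 = 57 + A, so A = 0.
Conserve atomic number: 0 + 27 = 27 + Z, so Z = 0.
A = 0 and Z = 0 is γ — a gamma ray.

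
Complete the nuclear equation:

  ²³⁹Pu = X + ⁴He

U-235

Conserve mass number: 239 = A + 4, so A = 235.
Conserve atomic number: 94 = Z + 2, so Z = 92.
Z = 92 is uranium, so the species is ²³⁵U.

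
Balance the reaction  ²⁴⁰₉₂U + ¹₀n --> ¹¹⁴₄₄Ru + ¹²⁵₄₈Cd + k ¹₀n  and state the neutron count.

Conserve mass number: 241 = 114 + 125 + k, so k = 241 − 239 = 2.
Check atomic number: 92 = 44 + 48 + 0 = 92. ✓

2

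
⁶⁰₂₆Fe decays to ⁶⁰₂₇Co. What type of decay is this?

beta-minus decay

ΔA = 60 − 60 = 0; ΔZ = 27 − 26 = +1.
A is unchanged and Z rises by 1 — a neutron has become a proton (β⁻ decay).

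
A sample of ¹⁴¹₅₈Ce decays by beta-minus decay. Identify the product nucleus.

Pr-141

Beta-minus decay: mass number changes by +0, atomic number by +1.
A: 141 = 141; Z: 58 + 1 = 59.
Z = 59 is praseodymium, so the daughter is ¹⁴¹₅₉Pr.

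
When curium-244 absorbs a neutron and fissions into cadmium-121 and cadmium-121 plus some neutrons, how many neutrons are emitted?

Conserve mass number: 245 = 121 + 121 + k, so k = 245 − 242 = 3.
Check atomic number: 96 = 48 + 48 + 0 = 96. ✓

3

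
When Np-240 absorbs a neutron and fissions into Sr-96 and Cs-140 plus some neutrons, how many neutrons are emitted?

Conserve mass number: 241 = 96 + 140 + k, so k = 241 − 236 = 5.
Check atomic number: 93 = 38 + 55 + 0 = 93. ✓

5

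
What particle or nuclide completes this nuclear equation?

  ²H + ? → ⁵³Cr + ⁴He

Mn-55

Conserve mass number: 2 + A = 53 + 4, so A = 55.
Conserve atomic number: 1 + Z = 24 + 2, so Z = 25.
Z = 25 is manganese, so the species is ⁵⁵Mn.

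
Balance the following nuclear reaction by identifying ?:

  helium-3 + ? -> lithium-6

Conserve mass number: 3 + A = 6, so A = 3.
Conserve atomic number: 2 + Z = 3, so Z = 1.
A = 3 and Z = 1 is hydrogen-3 — a triton.

triton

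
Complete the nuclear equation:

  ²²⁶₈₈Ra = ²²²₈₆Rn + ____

Conserve mass number: 226 = 222 + A, so A = 4.
Conserve atomic number: 88 = 86 + Z, so Z = 2.
A = 4 and Z = 2 is ⁴₂He — an alpha particle.

alpha particle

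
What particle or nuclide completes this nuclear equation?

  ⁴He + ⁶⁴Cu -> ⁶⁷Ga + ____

neutron

Conserve mass number: 4 + 64 = 67 + A, so A = 1.
Conserve atomic number: 2 + 29 = 31 + Z, so Z = 0.
A = 1 and Z = 0 is ¹n — a neutron.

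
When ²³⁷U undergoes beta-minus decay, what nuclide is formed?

Np-237

Beta-minus decay: mass number changes by +0, atomic number by +1.
A: 237 = 237; Z: 92 + 1 = 93.
Z = 93 is neptunium, so the daughter is ²³⁷Np.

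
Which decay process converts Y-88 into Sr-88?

ΔA = 88 − 88 = 0; ΔZ = 38 − 39 = -1.
A is unchanged and Z drops by 1 — a proton has become a neutron (β⁺ emission or electron capture).

beta-plus decay or electron capture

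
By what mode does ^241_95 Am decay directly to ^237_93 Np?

alpha decay

ΔA = 237 − 241 = -4; ΔZ = 93 − 95 = -2.
A drops by 4 and Z drops by 2 — the signature of alpha emission.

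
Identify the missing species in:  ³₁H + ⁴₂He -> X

Li-7

Conserve mass number: 3 + 4 = A, so A = 7.
Conserve atomic number: 1 + 2 = Z, so Z = 3.
Z = 3 is lithium, so the species is ⁷₃Li.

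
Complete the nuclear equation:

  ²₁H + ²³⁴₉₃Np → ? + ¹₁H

Conserve mass number: 2 + 234 = A + 1, so A = 235.
Conserve atomic number: 1 + 93 = Z + 1, so Z = 93.
Z = 93 is neptunium, so the species is ²³⁵₉₃Np.

Np-235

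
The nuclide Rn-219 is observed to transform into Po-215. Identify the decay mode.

alpha decay

ΔA = 215 − 219 = -4; ΔZ = 84 − 86 = -2.
A drops by 4 and Z drops by 2 — the signature of alpha emission.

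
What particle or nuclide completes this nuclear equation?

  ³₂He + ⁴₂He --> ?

Conserve mass number: 3 + 4 = A, so A = 7.
Conserve atomic number: 2 + 2 = Z, so Z = 4.
Z = 4 is beryllium, so the species is ⁷₄Be.

Be-7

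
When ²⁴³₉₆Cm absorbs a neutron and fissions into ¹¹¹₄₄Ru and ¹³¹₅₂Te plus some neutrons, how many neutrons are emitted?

2

Conserve mass number: 244 = 111 + 131 + k, so k = 244 − 242 = 2.
Check atomic number: 96 = 44 + 52 + 0 = 96. ✓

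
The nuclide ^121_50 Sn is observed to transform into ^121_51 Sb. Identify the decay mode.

ΔA = 121 − 121 = 0; ΔZ = 51 − 50 = +1.
A is unchanged and Z rises by 1 — a neutron has become a proton (β⁻ decay).

beta-minus decay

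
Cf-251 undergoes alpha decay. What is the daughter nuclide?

Cm-247

Alpha decay: mass number changes by -4, atomic number by -2.
A: 251 − 4 = 247; Z: 98 − 2 = 96.
Z = 96 is curium, so the daughter is Cm-247.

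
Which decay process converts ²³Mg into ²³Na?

ΔA = 23 − 23 = 0; ΔZ = 11 − 12 = -1.
A is unchanged and Z drops by 1 — a proton has become a neutron (β⁺ emission or electron capture).

beta-plus decay or electron capture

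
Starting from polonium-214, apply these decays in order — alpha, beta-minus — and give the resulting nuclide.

Start: (A, Z) = (214, 84).
After α: (210, 82).
After β⁻: (210, 83).
Z = 83 is bismuth.

Bi-210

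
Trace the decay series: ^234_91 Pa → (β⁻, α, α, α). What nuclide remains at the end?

Rn-222

Start: (A, Z) = (234, 91).
After β⁻: (234, 92).
After α: (230, 90).
After α: (226, 88).
After α: (222, 86).
Z = 86 is radon.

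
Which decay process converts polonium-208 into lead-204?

ΔA = 204 − 208 = -4; ΔZ = 82 − 84 = -2.
A drops by 4 and Z drops by 2 — the signature of alpha emission.

alpha decay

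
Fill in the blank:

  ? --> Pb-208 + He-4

Conserve mass number: A = 208 + 4, so A = 212.
Conserve atomic number: Z = 82 + 2, so Z = 84.
Z = 84 is polonium, so the species is Po-212.

Po-212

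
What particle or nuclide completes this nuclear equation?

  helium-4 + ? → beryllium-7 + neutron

alpha particle

Conserve mass number: 4 + A = 7 + 1, so A = 4.
Conserve atomic number: 2 + Z = 4 + 0, so Z = 2.
A = 4 and Z = 2 is helium-4 — an alpha particle.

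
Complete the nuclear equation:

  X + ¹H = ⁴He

Conserve mass number: A + 1 = 4, so A = 3.
Conserve atomic number: Z + 1 = 2, so Z = 1.
A = 3 and Z = 1 is ³H — a triton.

triton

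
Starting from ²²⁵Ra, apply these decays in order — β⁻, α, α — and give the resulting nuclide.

Start: (A, Z) = (225, 88).
After β⁻: (225, 89).
After α: (221, 87).
After α: (217, 85).
Z = 85 is astatine.

At-217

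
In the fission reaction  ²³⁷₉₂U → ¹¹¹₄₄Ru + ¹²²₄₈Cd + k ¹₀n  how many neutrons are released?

4

Conserve mass number: 237 = 111 + 122 + k, so k = 237 − 233 = 4.
Check atomic number: 92 = 44 + 48 + 0 = 92. ✓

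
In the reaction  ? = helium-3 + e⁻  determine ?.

H-3

Conserve mass number: A = 3 + 0, so A = 3.
Conserve atomic number: Z = 2 − 1, so Z = 1.
A = 3 and Z = 1 is hydrogen-3 — a triton.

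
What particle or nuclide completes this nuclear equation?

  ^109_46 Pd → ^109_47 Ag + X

beta-minus particle

Conserve mass number: 109 = 109 + A, so A = 0.
Conserve atomic number: 46 = 47 + Z, so Z = -1.
A = 0 and Z = -1 is ^0_-1 e — a beta-minus particle.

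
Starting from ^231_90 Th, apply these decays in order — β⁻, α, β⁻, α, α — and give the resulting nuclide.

Start: (A, Z) = (231, 90).
After β⁻: (231, 91).
After α: (227, 89).
After β⁻: (227, 90).
After α: (223, 88).
After α: (219, 86).
Z = 86 is radon.

Rn-219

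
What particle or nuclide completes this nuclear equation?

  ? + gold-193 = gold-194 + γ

Conserve mass number: A + 193 = 194 + 0, so A = 1.
Conserve atomic number: Z + 79 = 79 + 0, so Z = 0.
A = 1 and Z = 0 is neutron — a neutron.

neutron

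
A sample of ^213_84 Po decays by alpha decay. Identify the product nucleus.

Pb-209

Alpha decay: mass number changes by -4, atomic number by -2.
A: 213 − 4 = 209; Z: 84 − 2 = 82.
Z = 82 is lead, so the daughter is ^209_82 Pb.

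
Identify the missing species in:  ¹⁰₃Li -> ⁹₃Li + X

neutron

Conserve mass number: 10 = 9 + A, so A = 1.
Conserve atomic number: 3 = 3 + Z, so Z = 0.
A = 1 and Z = 0 is ¹₀n — a neutron.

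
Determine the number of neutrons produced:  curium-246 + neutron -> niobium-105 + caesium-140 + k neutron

Conserve mass number: 247 = 105 + 140 + k, so k = 247 − 245 = 2.
Check atomic number: 96 = 41 + 55 + 0 = 96. ✓

2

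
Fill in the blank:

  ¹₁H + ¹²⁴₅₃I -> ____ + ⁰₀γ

Xe-125

Conserve mass number: 1 + 124 = A + 0, so A = 125.
Conserve atomic number: 1 + 53 = Z + 0, so Z = 54.
Z = 54 is xenon, so the species is ¹²⁵₅₄Xe.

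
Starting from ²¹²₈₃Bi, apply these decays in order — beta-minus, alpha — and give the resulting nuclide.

Start: (A, Z) = (212, 83).
After β⁻: (212, 84).
After α: (208, 82).
Z = 82 is lead.

Pb-208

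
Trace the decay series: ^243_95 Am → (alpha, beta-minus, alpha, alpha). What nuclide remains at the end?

Th-231

Start: (A, Z) = (243, 95).
After α: (239, 93).
After β⁻: (239, 94).
After α: (235, 92).
After α: (231, 90).
Z = 90 is thorium.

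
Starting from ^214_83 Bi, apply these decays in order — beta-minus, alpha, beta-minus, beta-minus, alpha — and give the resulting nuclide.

Pb-206

Start: (A, Z) = (214, 83).
After β⁻: (214, 84).
After α: (210, 82).
After β⁻: (210, 83).
After β⁻: (210, 84).
After α: (206, 82).
Z = 82 is lead.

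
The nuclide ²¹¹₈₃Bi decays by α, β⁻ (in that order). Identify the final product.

Pb-207

Start: (A, Z) = (211, 83).
After α: (207, 81).
After β⁻: (207, 82).
Z = 82 is lead.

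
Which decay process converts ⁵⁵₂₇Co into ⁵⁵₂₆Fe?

beta-plus decay or electron capture

ΔA = 55 − 55 = 0; ΔZ = 26 − 27 = -1.
A is unchanged and Z drops by 1 — a proton has become a neutron (β⁺ emission or electron capture).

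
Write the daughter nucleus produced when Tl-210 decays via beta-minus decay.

Beta-minus decay: mass number changes by +0, atomic number by +1.
A: 210 = 210; Z: 81 + 1 = 82.
Z = 82 is lead, so the daughter is Pb-210.

Pb-210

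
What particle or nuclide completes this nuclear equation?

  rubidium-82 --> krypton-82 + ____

positron

Conserve mass number: 82 = 82 + A, so A = 0.
Conserve atomic number: 37 = 36 + Z, so Z = 1.
A = 0 and Z = 1 is e⁺ — a positron.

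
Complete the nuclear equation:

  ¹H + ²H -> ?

Conserve mass number: 1 + 2 = A, so A = 3.
Conserve atomic number: 1 + 1 = Z, so Z = 2.
Z = 2 is helium, so the species is ³He.

He-3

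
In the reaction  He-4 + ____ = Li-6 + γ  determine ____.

Conserve mass number: 4 + A = 6 + 0, so A = 2.
Conserve atomic number: 2 + Z = 3 + 0, so Z = 1.
A = 2 and Z = 1 is H-2 — a deuteron.

deuteron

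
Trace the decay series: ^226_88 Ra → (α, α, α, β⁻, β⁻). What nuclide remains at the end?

Start: (A, Z) = (226, 88).
After α: (222, 86).
After α: (218, 84).
After α: (214, 82).
After β⁻: (214, 83).
After β⁻: (214, 84).
Z = 84 is polonium.

Po-214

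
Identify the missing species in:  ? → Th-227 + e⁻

Conserve mass number: A = 227 + 0, so A = 227.
Conserve atomic number: Z = 90 − 1, so Z = 89.
Z = 89 is actinium, so the species is Ac-227.

Ac-227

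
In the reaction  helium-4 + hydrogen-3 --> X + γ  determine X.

Li-7

Conserve mass number: 4 + 3 = A + 0, so A = 7.
Conserve atomic number: 2 + 1 = Z + 0, so Z = 3.
Z = 3 is lithium, so the species is lithium-7.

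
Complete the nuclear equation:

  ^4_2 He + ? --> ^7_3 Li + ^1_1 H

alpha particle

Conserve mass number: 4 + A = 7 + 1, so A = 4.
Conserve atomic number: 2 + Z = 3 + 1, so Z = 2.
A = 4 and Z = 2 is ^4_2 He — an alpha particle.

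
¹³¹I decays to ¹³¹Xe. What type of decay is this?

beta-minus decay

ΔA = 131 − 131 = 0; ΔZ = 54 − 53 = +1.
A is unchanged and Z rises by 1 — a neutron has become a proton (β⁻ decay).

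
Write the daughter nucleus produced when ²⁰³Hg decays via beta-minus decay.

Tl-203

Beta-minus decay: mass number changes by +0, atomic number by +1.
A: 203 = 203; Z: 80 + 1 = 81.
Z = 81 is thallium, so the daughter is ²⁰³Tl.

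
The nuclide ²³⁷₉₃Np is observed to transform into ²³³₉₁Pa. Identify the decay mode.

ΔA = 233 − 237 = -4; ΔZ = 91 − 93 = -2.
A drops by 4 and Z drops by 2 — the signature of alpha emission.

alpha decay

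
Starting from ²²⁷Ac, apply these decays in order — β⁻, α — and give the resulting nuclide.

Ra-223

Start: (A, Z) = (227, 89).
After β⁻: (227, 90).
After α: (223, 88).
Z = 88 is radium.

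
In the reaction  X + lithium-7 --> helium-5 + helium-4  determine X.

Conserve mass number: A + 7 = 5 + 4, so A = 2.
Conserve atomic number: Z + 3 = 2 + 2, so Z = 1.
A = 2 and Z = 1 is hydrogen-2 — a deuteron.

deuteron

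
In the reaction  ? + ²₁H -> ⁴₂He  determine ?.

deuteron

Conserve mass number: A + 2 = 4, so A = 2.
Conserve atomic number: Z + 1 = 2, so Z = 1.
A = 2 and Z = 1 is ²₁H — a deuteron.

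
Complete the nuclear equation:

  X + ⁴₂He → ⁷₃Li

triton

Conserve mass number: A + 4 = 7, so A = 3.
Conserve atomic number: Z + 2 = 3, so Z = 1.
A = 3 and Z = 1 is ³₁H — a triton.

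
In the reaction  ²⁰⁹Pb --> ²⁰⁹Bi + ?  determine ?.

Conserve mass number: 209 = 209 + A, so A = 0.
Conserve atomic number: 82 = 83 + Z, so Z = -1.
A = 0 and Z = -1 is e⁻ — a beta-minus particle.

beta-minus particle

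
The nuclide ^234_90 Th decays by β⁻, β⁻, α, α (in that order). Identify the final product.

Start: (A, Z) = (234, 90).
After β⁻: (234, 91).
After β⁻: (234, 92).
After α: (230, 90).
After α: (226, 88).
Z = 88 is radium.

Ra-226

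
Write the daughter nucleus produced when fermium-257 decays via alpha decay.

Cf-253

Alpha decay: mass number changes by -4, atomic number by -2.
A: 257 − 4 = 253; Z: 100 − 2 = 98.
Z = 98 is californium, so the daughter is californium-253.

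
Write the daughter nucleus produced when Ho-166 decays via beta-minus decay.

Er-166

Beta-minus decay: mass number changes by +0, atomic number by +1.
A: 166 = 166; Z: 67 + 1 = 68.
Z = 68 is erbium, so the daughter is Er-166.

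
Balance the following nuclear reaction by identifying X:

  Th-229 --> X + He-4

Ra-225

Conserve mass number: 229 = A + 4, so A = 225.
Conserve atomic number: 90 = Z + 2, so Z = 88.
Z = 88 is radium, so the species is Ra-225.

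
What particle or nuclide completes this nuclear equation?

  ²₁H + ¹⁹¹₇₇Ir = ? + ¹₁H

Conserve mass number: 2 + 191 = A + 1, so A = 192.
Conserve atomic number: 1 + 77 = Z + 1, so Z = 77.
Z = 77 is iridium, so the species is ¹⁹²₇₇Ir.

Ir-192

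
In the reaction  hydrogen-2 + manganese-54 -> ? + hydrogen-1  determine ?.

Conserve mass number: 2 + 54 = A + 1, so A = 55.
Conserve atomic number: 1 + 25 = Z + 1, so Z = 25.
Z = 25 is manganese, so the species is manganese-55.

Mn-55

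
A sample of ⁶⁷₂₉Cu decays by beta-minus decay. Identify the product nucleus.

Beta-minus decay: mass number changes by +0, atomic number by +1.
A: 67 = 67; Z: 29 + 1 = 30.
Z = 30 is zinc, so the daughter is ⁶⁷₃₀Zn.

Zn-67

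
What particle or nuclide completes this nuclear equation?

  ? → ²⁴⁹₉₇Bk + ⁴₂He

Es-253

Conserve mass number: A = 249 + 4, so A = 253.
Conserve atomic number: Z = 97 + 2, so Z = 99.
Z = 99 is einsteinium, so the species is ²⁵³₉₉Es.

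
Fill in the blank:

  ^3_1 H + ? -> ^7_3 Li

alpha particle

Conserve mass number: 3 + A = 7, so A = 4.
Conserve atomic number: 1 + Z = 3, so Z = 2.
A = 4 and Z = 2 is ^4_2 He — an alpha particle.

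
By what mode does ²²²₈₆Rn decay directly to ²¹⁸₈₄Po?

ΔA = 218 − 222 = -4; ΔZ = 84 − 86 = -2.
A drops by 4 and Z drops by 2 — the signature of alpha emission.

alpha decay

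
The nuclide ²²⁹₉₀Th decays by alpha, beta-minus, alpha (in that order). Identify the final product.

Fr-221

Start: (A, Z) = (229, 90).
After α: (225, 88).
After β⁻: (225, 89).
After α: (221, 87).
Z = 87 is francium.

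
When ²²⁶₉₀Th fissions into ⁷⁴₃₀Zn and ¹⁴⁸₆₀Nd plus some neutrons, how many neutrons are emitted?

4

Conserve mass number: 226 = 74 + 148 + k, so k = 226 − 222 = 4.
Check atomic number: 90 = 30 + 60 + 0 = 90. ✓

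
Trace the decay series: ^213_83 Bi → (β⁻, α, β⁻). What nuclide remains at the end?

Bi-209

Start: (A, Z) = (213, 83).
After β⁻: (213, 84).
After α: (209, 82).
After β⁻: (209, 83).
Z = 83 is bismuth.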